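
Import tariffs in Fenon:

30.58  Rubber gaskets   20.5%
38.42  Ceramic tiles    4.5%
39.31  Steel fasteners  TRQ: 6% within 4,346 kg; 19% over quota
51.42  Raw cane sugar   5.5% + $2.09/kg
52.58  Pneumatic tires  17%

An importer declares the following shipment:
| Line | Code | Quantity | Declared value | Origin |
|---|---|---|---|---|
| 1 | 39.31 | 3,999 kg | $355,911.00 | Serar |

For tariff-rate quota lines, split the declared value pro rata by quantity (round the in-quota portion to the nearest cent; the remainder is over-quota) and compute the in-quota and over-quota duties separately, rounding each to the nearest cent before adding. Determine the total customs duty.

Line 1 (39.31, Serar, 3,999 kg, $355,911.00):
Code 39.31 is under a tariff-rate quota (threshold 4,346 kg). Quantity 3,999 kg is within the quota, so the in-quota rate 6% applies to the full value.
Duty = $355,911.00 × 6% = $21,354.66.

$21,354.66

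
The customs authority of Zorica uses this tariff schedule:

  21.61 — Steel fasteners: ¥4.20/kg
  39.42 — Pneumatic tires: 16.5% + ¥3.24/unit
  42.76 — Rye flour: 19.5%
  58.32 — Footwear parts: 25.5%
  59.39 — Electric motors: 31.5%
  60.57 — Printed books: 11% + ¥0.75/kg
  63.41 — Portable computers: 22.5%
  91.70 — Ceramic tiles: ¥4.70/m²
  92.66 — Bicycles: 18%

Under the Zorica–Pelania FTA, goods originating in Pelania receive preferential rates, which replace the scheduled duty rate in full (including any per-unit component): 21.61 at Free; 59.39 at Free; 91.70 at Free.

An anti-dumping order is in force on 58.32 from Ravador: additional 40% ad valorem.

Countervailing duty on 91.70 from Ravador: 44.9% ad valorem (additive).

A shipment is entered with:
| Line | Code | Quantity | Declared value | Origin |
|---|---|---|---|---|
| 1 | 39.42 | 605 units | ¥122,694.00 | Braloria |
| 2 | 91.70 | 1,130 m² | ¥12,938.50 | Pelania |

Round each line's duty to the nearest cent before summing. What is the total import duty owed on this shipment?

Line 1 (39.42, Braloria, 605 units, ¥122,694.00):
Base rate for 39.42 is 16.5% + ¥3.24/unit.
Duty = ¥122,694.00 × 16.5% + 605 × ¥3.24 = ¥22,204.71.
Line 2 (91.70, Pelania, 1,130 m², ¥12,938.50):
Base rate for 91.70 is ¥4.70/m².
Origin Pelania qualifies under the Zorica–Pelania agreement and 91.70 is covered: preferential rate Free applies instead.
The additional-duty order on 91.70 targets Ravador, not Pelania; it does not apply.
Duty = ¥12,938.50 × 0% = ¥0.00.
Total = ¥22,204.71 + ¥0.00 = ¥22,204.71.

¥22,204.71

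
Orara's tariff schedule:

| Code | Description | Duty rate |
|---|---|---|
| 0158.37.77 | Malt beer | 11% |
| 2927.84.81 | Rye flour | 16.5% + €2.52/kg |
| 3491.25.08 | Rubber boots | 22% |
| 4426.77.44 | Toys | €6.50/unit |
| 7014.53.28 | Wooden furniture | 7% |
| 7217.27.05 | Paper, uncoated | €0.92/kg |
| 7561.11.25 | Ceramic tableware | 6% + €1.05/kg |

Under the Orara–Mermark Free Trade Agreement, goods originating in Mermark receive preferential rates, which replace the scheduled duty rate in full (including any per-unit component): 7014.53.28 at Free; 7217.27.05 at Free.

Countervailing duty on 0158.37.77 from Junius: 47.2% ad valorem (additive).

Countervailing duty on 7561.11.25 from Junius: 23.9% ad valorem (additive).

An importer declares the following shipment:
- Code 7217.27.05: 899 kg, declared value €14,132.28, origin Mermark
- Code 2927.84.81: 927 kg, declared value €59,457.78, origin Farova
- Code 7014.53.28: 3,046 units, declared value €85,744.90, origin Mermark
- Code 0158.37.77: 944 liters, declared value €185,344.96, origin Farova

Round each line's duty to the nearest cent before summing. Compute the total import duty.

Line 1 (7217.27.05, Mermark, 899 kg, €14,132.28):
Base rate for 7217.27.05 is €0.92/kg.
Origin Mermark qualifies under the Orara–Mermark agreement and 7217.27.05 is covered: preferential rate Free applies instead.
Duty = €14,132.28 × 0% = €0.00.
Line 2 (2927.84.81, Farova, 927 kg, €59,457.78):
Base rate for 2927.84.81 is 16.5% + €2.52/kg.
Duty = €59,457.78 × 16.5% + 927 × €2.52 = €12,146.57.
Line 3 (7014.53.28, Mermark, 3,046 units, €85,744.90):
Base rate for 7014.53.28 is 7%.
Origin Mermark qualifies under the Orara–Mermark agreement and 7014.53.28 is covered: preferential rate Free applies instead.
Duty = €85,744.90 × 0% = €0.00.
Line 4 (0158.37.77, Farova, 944 liters, €185,344.96):
Base rate for 0158.37.77 is 11%.
The additional-duty order on 0158.37.77 targets Junius, not Farova; it does not apply.
Duty = €185,344.96 × 11% = €20,387.95.
Total = €0.00 + €12,146.57 + €0.00 + €20,387.95 = €32,534.52.

€32,534.52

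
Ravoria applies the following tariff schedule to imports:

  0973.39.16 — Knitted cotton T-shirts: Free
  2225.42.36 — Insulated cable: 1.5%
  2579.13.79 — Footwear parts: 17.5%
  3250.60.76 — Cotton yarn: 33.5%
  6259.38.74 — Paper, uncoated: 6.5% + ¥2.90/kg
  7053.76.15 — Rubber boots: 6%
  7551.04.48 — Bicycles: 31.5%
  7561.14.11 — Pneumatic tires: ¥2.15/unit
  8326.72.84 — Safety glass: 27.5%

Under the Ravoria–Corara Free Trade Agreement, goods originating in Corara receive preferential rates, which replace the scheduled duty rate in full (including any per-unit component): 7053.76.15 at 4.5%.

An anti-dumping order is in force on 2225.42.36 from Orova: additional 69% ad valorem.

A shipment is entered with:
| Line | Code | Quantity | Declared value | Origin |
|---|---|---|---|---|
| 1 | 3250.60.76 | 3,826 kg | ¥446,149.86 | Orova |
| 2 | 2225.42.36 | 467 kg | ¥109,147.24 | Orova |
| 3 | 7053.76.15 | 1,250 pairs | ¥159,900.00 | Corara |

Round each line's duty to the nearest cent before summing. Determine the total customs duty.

Line 1 (3250.60.76, Orova, 3,826 kg, ¥446,149.86):
Base rate for 3250.60.76 is 33.5%.
Duty = ¥446,149.86 × 33.5% = ¥149,460.20.
Line 2 (2225.42.36, Orova, 467 kg, ¥109,147.24):
Base rate for 2225.42.36 is 1.5%.
Additional duty on 2225.42.36 from Orova: +69%. Applied ad valorem rate: 1.5% + 69% = 70.5%.
Duty = ¥109,147.24 × 70.5% = ¥76,948.80.
Line 3 (7053.76.15, Corara, 1,250 pairs, ¥159,900.00):
Base rate for 7053.76.15 is 6%.
Origin Corara qualifies under the Ravoria–Corara agreement and 7053.76.15 is covered: preferential rate 4.5% applies instead.
Duty = ¥159,900.00 × 4.5% = ¥7,195.50.
Total = ¥149,460.20 + ¥76,948.80 + ¥7,195.50 = ¥233,604.50.

¥233,604.50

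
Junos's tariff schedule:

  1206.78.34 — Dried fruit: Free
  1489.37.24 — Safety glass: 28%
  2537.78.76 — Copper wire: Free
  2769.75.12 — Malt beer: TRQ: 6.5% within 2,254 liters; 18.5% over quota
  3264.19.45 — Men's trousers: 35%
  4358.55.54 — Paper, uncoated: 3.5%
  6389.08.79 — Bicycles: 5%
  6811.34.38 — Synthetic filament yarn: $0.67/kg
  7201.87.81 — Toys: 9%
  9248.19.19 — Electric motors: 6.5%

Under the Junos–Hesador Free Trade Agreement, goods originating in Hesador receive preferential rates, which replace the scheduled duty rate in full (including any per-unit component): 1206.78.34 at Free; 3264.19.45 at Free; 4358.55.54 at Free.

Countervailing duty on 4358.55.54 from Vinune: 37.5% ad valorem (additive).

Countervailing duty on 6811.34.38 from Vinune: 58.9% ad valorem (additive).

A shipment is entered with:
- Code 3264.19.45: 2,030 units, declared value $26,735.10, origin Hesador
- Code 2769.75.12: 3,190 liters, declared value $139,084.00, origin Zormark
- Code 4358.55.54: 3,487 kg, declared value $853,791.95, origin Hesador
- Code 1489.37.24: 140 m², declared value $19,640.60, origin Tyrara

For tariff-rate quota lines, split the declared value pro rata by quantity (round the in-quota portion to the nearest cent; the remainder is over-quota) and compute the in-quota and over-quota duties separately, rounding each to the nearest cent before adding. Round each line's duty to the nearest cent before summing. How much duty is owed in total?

Line 1 (3264.19.45, Hesador, 2,030 units, $26,735.10):
Base rate for 3264.19.45 is 35%.
Origin Hesador qualifies under the Junos–Hesador agreement and 3264.19.45 is covered: preferential rate Free applies instead.
Duty = $26,735.10 × 0% = $0.00.
Line 2 (2769.75.12, Zormark, 3,190 liters, $139,084.00):
Code 2769.75.12 is under a tariff-rate quota (threshold 2,254 liters). In-quota: 2,254 liters at 6.5%; over-quota: 936 liters at 18.5%.
Pro-rata value split: in-quota = $139,084.00 × 2,254/3,190 = $98,274.40; over-quota = $139,084.00 − $98,274.40 = $40,809.60.
In-quota duty = $98,274.40 × 6.5% = $6,387.84. Over-quota duty = $40,809.60 × 18.5% = $7,549.78.
Line duty = $6,387.84 + $7,549.78 = $13,937.62.
Line 3 (4358.55.54, Hesador, 3,487 kg, $853,791.95):
Base rate for 4358.55.54 is 3.5%.
Origin Hesador qualifies under the Junos–Hesador agreement and 4358.55.54 is covered: preferential rate Free applies instead.
The additional-duty order on 4358.55.54 targets Vinune, not Hesador; it does not apply.
Duty = $853,791.95 × 0% = $0.00.
Line 4 (1489.37.24, Tyrara, 140 m², $19,640.60):
Base rate for 1489.37.24 is 28%.
Duty = $19,640.60 × 28% = $5,499.37.
Total = $0.00 + $13,937.62 + $0.00 + $5,499.37 = $19,436.99.

$19,436.99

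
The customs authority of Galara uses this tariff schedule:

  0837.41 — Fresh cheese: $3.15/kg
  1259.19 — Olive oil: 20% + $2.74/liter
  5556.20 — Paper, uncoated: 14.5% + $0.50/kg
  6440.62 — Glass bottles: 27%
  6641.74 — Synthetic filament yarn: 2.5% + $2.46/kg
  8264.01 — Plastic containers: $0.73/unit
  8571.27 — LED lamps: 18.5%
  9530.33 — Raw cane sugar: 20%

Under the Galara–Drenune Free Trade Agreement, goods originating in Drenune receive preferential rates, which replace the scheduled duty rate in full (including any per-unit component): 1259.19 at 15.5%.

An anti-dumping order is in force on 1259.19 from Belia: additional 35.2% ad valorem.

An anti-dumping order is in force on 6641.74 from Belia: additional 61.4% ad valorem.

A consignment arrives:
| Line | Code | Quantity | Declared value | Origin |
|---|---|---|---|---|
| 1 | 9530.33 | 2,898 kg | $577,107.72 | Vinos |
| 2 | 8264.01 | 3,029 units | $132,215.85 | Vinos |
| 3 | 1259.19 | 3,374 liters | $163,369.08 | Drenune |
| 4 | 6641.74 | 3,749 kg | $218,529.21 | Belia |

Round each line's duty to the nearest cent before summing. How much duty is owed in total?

Line 1 (9530.33, Vinos, 2,898 kg, $577,107.72):
Base rate for 9530.33 is 20%.
Duty = $577,107.72 × 20% = $115,421.54.
Line 2 (8264.01, Vinos, 3,029 units, $132,215.85):
Base rate for 8264.01 is $0.73/unit.
Duty = 3,029 × $0.73 = $2,211.17.
Line 3 (1259.19, Drenune, 3,374 liters, $163,369.08):
Base rate for 1259.19 is 20% + $2.74/liter.
Origin Drenune qualifies under the Galara–Drenune agreement and 1259.19 is covered: preferential rate 15.5% applies instead.
The additional-duty order on 1259.19 targets Belia, not Drenune; it does not apply.
Duty = $163,369.08 × 15.5% = $25,322.21.
Line 4 (6641.74, Belia, 3,749 kg, $218,529.21):
Base rate for 6641.74 is 2.5% + $2.46/kg.
Additional duty on 6641.74 from Belia: +61.4%. Applied ad valorem rate: 2.5% + 61.4% = 63.9%.
Duty = $218,529.21 × 63.9% + 3,749 × $2.46 = $148,862.71.
Total = $115,421.54 + $2,211.17 + $25,322.21 + $148,862.71 = $291,817.63.

$291,817.63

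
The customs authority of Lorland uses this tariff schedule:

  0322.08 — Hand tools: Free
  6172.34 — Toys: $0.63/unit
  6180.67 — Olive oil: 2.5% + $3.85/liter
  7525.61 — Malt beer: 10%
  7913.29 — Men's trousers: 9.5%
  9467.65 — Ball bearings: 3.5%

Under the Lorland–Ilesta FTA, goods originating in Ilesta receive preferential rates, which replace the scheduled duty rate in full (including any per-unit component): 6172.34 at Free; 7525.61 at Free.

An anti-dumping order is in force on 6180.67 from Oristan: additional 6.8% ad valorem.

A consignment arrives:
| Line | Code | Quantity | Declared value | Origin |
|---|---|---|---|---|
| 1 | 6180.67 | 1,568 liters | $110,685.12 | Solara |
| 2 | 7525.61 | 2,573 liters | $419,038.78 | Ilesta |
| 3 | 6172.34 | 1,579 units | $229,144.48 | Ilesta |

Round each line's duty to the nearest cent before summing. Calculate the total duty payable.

$8,803.93

Line 1 (6180.67, Solara, 1,568 liters, $110,685.12):
Base rate for 6180.67 is 2.5% + $3.85/liter.
The additional-duty order on 6180.67 targets Oristan, not Solara; it does not apply.
Duty = $110,685.12 × 2.5% + 1,568 × $3.85 = $8,803.93.
Line 2 (7525.61, Ilesta, 2,573 liters, $419,038.78):
Base rate for 7525.61 is 10%.
Origin Ilesta qualifies under the Lorland–Ilesta agreement and 7525.61 is covered: preferential rate Free applies instead.
Duty = $419,038.78 × 0% = $0.00.
Line 3 (6172.34, Ilesta, 1,579 units, $229,144.48):
Base rate for 6172.34 is $0.63/unit.
Origin Ilesta qualifies under the Lorland–Ilesta agreement and 6172.34 is covered: preferential rate Free applies instead.
Duty = $229,144.48 × 0% = $0.00.
Total = $8,803.93 + $0.00 + $0.00 = $8,803.93.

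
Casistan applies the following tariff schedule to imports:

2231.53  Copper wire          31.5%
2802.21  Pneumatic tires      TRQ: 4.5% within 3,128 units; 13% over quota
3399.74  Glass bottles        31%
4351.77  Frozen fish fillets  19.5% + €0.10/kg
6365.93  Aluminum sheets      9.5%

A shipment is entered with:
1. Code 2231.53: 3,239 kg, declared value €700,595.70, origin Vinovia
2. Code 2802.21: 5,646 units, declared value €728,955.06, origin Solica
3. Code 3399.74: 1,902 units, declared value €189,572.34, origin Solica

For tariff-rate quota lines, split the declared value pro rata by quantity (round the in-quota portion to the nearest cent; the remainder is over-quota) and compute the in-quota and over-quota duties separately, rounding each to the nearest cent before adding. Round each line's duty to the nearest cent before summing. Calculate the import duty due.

Line 1 (2231.53, Vinovia, 3,239 kg, €700,595.70):
Base rate for 2231.53 is 31.5%.
Duty = €700,595.70 × 31.5% = €220,687.65.
Line 2 (2802.21, Solica, 5,646 units, €728,955.06):
Code 2802.21 is under a tariff-rate quota (threshold 3,128 units). In-quota: 3,128 units at 4.5%; over-quota: 2,518 units at 13%.
Pro-rata value split: in-quota = €728,955.06 × 3,128/5,646 = €403,856.08; over-quota = €728,955.06 − €403,856.08 = €325,098.98.
In-quota duty = €403,856.08 × 4.5% = €18,173.52. Over-quota duty = €325,098.98 × 13% = €42,262.87.
Line duty = €18,173.52 + €42,262.87 = €60,436.39.
Line 3 (3399.74, Solica, 1,902 units, €189,572.34):
Base rate for 3399.74 is 31%.
Duty = €189,572.34 × 31% = €58,767.43.
Total = €220,687.65 + €60,436.39 + €58,767.43 = €339,891.47.

€339,891.47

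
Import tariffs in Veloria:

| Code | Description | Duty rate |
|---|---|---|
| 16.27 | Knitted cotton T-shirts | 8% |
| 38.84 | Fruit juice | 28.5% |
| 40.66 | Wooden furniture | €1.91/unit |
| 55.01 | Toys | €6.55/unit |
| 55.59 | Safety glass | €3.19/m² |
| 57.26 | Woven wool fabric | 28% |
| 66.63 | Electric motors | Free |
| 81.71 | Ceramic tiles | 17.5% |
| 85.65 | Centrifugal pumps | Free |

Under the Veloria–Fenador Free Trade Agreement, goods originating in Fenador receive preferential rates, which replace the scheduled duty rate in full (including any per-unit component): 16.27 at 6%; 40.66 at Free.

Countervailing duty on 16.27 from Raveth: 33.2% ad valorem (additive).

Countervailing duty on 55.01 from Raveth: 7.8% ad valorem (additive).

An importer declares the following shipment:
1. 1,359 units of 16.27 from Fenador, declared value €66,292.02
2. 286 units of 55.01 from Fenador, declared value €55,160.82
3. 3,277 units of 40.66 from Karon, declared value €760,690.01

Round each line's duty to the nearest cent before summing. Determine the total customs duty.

Line 1 (16.27, Fenador, 1,359 units, €66,292.02):
Base rate for 16.27 is 8%.
Origin Fenador qualifies under the Veloria–Fenador agreement and 16.27 is covered: preferential rate 6% applies instead.
The additional-duty order on 16.27 targets Raveth, not Fenador; it does not apply.
Duty = €66,292.02 × 6% = €3,977.52.
Line 2 (55.01, Fenador, 286 units, €55,160.82):
Base rate for 55.01 is €6.55/unit.
Origin Fenador is the FTA partner but 55.01 is not on the preference list; base rate stands.
The additional-duty order on 55.01 targets Raveth, not Fenador; it does not apply.
Duty = 286 × €6.55 = €1,873.30.
Line 3 (40.66, Karon, 3,277 units, €760,690.01):
Base rate for 40.66 is €1.91/unit.
40.66 has an FTA preferential rate, but origin Karon is not Fenador; base rate stands.
Duty = 3,277 × €1.91 = €6,259.07.
Total = €3,977.52 + €1,873.30 + €6,259.07 = €12,109.89.

€12,109.89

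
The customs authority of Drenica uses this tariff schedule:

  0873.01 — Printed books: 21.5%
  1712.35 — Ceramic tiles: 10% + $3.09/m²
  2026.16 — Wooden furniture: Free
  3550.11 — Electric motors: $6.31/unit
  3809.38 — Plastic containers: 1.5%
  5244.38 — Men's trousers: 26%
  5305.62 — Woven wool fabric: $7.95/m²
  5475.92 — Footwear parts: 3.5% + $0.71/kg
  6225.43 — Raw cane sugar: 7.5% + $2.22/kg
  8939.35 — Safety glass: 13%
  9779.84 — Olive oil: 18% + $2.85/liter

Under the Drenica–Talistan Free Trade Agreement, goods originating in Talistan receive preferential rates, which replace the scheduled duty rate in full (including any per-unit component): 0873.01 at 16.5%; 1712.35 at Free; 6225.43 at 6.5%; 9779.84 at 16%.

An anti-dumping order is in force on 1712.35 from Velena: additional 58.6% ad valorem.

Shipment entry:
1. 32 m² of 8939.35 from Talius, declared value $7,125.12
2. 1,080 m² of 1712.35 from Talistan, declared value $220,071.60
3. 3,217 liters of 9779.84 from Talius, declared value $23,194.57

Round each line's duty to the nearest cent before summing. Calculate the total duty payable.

$14,269.74

Line 1 (8939.35, Talius, 32 m², $7,125.12):
Base rate for 8939.35 is 13%.
Duty = $7,125.12 × 13% = $926.27.
Line 2 (1712.35, Talistan, 1,080 m², $220,071.60):
Base rate for 1712.35 is 10% + $3.09/m².
Origin Talistan qualifies under the Drenica–Talistan agreement and 1712.35 is covered: preferential rate Free applies instead.
The additional-duty order on 1712.35 targets Velena, not Talistan; it does not apply.
Duty = $220,071.60 × 0% = $0.00.
Line 3 (9779.84, Talius, 3,217 liters, $23,194.57):
Base rate for 9779.84 is 18% + $2.85/liter.
9779.84 has an FTA preferential rate, but origin Talius is not Talistan; base rate stands.
Duty = $23,194.57 × 18% + 3,217 × $2.85 = $13,343.47.
Total = $926.27 + $0.00 + $13,343.47 = $14,269.74.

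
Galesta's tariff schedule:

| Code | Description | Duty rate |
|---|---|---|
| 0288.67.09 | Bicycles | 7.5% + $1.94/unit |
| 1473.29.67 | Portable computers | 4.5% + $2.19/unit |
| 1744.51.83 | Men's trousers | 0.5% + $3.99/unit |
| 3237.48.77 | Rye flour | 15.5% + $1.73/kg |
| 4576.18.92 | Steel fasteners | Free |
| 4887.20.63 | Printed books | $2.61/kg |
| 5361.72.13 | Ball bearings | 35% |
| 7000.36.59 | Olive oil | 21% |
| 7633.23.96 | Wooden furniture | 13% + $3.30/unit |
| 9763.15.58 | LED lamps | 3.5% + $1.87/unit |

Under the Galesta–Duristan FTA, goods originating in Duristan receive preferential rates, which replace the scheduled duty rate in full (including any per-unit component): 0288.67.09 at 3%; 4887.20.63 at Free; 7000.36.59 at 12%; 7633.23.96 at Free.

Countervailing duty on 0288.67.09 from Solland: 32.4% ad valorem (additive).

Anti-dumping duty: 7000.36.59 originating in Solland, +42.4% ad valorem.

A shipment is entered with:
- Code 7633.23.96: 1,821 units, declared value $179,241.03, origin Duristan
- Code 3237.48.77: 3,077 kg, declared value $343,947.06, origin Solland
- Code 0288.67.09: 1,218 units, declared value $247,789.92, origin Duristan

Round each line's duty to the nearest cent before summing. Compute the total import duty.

$66,068.70

Line 1 (7633.23.96, Duristan, 1,821 units, $179,241.03):
Base rate for 7633.23.96 is 13% + $3.30/unit.
Origin Duristan qualifies under the Galesta–Duristan agreement and 7633.23.96 is covered: preferential rate Free applies instead.
Duty = $179,241.03 × 0% = $0.00.
Line 2 (3237.48.77, Solland, 3,077 kg, $343,947.06):
Base rate for 3237.48.77 is 15.5% + $1.73/kg.
Duty = $343,947.06 × 15.5% + 3,077 × $1.73 = $58,635.00.
Line 3 (0288.67.09, Duristan, 1,218 units, $247,789.92):
Base rate for 0288.67.09 is 7.5% + $1.94/unit.
Origin Duristan qualifies under the Galesta–Duristan agreement and 0288.67.09 is covered: preferential rate 3% applies instead.
The additional-duty order on 0288.67.09 targets Solland, not Duristan; it does not apply.
Duty = $247,789.92 × 3% = $7,433.70.
Total = $0.00 + $58,635.00 + $7,433.70 = $66,068.70.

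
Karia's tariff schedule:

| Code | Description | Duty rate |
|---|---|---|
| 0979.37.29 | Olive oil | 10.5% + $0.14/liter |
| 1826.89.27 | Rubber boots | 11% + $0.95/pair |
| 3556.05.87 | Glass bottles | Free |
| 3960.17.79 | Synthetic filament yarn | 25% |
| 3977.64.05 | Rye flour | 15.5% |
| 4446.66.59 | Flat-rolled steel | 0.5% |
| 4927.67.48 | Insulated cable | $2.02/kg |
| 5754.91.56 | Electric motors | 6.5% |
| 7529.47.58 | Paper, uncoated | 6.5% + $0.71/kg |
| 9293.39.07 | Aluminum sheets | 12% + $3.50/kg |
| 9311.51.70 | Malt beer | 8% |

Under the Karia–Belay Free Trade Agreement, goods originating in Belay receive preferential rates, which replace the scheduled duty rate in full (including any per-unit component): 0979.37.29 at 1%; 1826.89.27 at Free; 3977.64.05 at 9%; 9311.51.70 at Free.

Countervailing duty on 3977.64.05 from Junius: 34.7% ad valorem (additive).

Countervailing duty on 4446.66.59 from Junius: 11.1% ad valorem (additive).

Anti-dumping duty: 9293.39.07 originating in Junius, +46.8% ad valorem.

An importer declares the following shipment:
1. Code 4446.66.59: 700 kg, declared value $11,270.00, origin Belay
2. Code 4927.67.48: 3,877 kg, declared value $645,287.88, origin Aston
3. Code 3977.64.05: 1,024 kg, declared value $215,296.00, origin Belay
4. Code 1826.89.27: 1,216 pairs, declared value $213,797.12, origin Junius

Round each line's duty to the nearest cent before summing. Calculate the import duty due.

$51,937.41

Line 1 (4446.66.59, Belay, 700 kg, $11,270.00):
Base rate for 4446.66.59 is 0.5%.
Origin Belay is the FTA partner but 4446.66.59 is not on the preference list; base rate stands.
The additional-duty order on 4446.66.59 targets Junius, not Belay; it does not apply.
Duty = $11,270.00 × 0.5% = $56.35.
Line 2 (4927.67.48, Aston, 3,877 kg, $645,287.88):
Base rate for 4927.67.48 is $2.02/kg.
Duty = 3,877 × $2.02 = $7,831.54.
Line 3 (3977.64.05, Belay, 1,024 kg, $215,296.00):
Base rate for 3977.64.05 is 15.5%.
Origin Belay qualifies under the Karia–Belay agreement and 3977.64.05 is covered: preferential rate 9% applies instead.
The additional-duty order on 3977.64.05 targets Junius, not Belay; it does not apply.
Duty = $215,296.00 × 9% = $19,376.64.
Line 4 (1826.89.27, Junius, 1,216 pairs, $213,797.12):
Base rate for 1826.89.27 is 11% + $0.95/pair.
1826.89.27 has an FTA preferential rate, but origin Junius is not Belay; base rate stands.
Duty = $213,797.12 × 11% + 1,216 × $0.95 = $24,672.88.
Total = $56.35 + $7,831.54 + $19,376.64 + $24,672.88 = $51,937.41.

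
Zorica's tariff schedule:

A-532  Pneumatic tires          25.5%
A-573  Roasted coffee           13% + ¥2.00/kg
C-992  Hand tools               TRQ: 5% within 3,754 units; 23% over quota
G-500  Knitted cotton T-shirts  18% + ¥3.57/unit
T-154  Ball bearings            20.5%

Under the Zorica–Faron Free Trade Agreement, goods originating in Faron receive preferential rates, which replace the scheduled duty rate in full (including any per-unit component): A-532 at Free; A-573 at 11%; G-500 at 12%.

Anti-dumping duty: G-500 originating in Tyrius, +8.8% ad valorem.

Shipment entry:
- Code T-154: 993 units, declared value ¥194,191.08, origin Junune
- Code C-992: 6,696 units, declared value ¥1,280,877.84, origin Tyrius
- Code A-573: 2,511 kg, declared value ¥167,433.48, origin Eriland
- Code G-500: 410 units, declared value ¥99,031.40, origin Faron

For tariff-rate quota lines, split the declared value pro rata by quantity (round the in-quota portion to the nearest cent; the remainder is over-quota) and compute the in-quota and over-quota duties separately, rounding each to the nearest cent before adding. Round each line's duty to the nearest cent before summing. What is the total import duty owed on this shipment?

¥243,824.71

Line 1 (T-154, Junune, 993 units, ¥194,191.08):
Base rate for T-154 is 20.5%.
Duty = ¥194,191.08 × 20.5% = ¥39,809.17.
Line 2 (C-992, Tyrius, 6,696 units, ¥1,280,877.84):
Code C-992 is under a tariff-rate quota (threshold 3,754 units). In-quota: 3,754 units at 5%; over-quota: 2,942 units at 23%.
Pro-rata value split: in-quota = ¥1,280,877.84 × 3,754/6,696 = ¥718,102.66; over-quota = ¥1,280,877.84 − ¥718,102.66 = ¥562,775.18.
In-quota duty = ¥718,102.66 × 5% = ¥35,905.13. Over-quota duty = ¥562,775.18 × 23% = ¥129,438.29.
Line duty = ¥35,905.13 + ¥129,438.29 = ¥165,343.42.
Line 3 (A-573, Eriland, 2,511 kg, ¥167,433.48):
Base rate for A-573 is 13% + ¥2.00/kg.
A-573 has an FTA preferential rate, but origin Eriland is not Faron; base rate stands.
Duty = ¥167,433.48 × 13% + 2,511 × ¥2.00 = ¥26,788.35.
Line 4 (G-500, Faron, 410 units, ¥99,031.40):
Base rate for G-500 is 18% + ¥3.57/unit.
Origin Faron qualifies under the Zorica–Faron agreement and G-500 is covered: preferential rate 12% applies instead.
The additional-duty order on G-500 targets Tyrius, not Faron; it does not apply.
Duty = ¥99,031.40 × 12% = ¥11,883.77.
Total = ¥39,809.17 + ¥165,343.42 + ¥26,788.35 + ¥11,883.77 = ¥243,824.71.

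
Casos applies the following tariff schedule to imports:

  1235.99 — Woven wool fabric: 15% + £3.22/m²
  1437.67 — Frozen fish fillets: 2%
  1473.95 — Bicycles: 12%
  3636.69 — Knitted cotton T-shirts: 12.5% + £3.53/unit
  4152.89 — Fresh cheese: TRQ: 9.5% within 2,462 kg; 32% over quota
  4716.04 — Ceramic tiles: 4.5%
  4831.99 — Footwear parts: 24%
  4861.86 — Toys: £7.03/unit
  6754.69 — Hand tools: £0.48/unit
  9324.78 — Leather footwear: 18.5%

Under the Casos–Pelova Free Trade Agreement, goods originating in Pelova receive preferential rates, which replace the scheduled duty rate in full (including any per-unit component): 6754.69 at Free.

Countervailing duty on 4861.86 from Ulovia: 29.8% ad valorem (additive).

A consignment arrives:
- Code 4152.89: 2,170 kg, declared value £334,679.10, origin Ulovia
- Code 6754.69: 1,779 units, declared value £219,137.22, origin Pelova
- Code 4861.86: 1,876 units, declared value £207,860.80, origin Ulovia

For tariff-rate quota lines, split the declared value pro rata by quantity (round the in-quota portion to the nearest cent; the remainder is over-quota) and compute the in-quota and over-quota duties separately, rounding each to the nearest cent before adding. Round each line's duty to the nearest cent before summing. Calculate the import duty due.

£106,925.31

Line 1 (4152.89, Ulovia, 2,170 kg, £334,679.10):
Code 4152.89 is under a tariff-rate quota (threshold 2,462 kg). Quantity 2,170 kg is within the quota, so the in-quota rate 9.5% applies to the full value.
Duty = £334,679.10 × 9.5% = £31,794.51.
Line 2 (6754.69, Pelova, 1,779 units, £219,137.22):
Base rate for 6754.69 is £0.48/unit.
Origin Pelova qualifies under the Casos–Pelova agreement and 6754.69 is covered: preferential rate Free applies instead.
Duty = £219,137.22 × 0% = £0.00.
Line 3 (4861.86, Ulovia, 1,876 units, £207,860.80):
Base rate for 4861.86 is £7.03/unit.
Additional duty on 4861.86 from Ulovia: +29.8% ad valorem. Applied ad valorem rate = 29.8%.
Duty = £207,860.80 × 29.8% + 1,876 × £7.03 = £75,130.80.
Total = £31,794.51 + £0.00 + £75,130.80 = £106,925.31.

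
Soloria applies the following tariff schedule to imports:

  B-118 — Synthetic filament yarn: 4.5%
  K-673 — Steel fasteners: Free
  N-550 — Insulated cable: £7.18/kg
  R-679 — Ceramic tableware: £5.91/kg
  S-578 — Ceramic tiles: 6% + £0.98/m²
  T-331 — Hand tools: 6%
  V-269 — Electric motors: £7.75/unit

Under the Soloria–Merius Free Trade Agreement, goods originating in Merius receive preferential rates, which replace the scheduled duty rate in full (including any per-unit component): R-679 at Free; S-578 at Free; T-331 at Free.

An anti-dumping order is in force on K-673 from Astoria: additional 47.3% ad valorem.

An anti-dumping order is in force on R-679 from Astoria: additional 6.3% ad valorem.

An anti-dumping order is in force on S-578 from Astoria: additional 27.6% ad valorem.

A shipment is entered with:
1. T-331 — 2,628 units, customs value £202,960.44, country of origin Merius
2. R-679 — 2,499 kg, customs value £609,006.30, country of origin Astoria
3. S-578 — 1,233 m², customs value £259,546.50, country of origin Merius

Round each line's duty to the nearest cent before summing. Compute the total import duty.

Line 1 (T-331, Merius, 2,628 units, £202,960.44):
Base rate for T-331 is 6%.
Origin Merius qualifies under the Soloria–Merius agreement and T-331 is covered: preferential rate Free applies instead.
Duty = £202,960.44 × 0% = £0.00.
Line 2 (R-679, Astoria, 2,499 kg, £609,006.30):
Base rate for R-679 is £5.91/kg.
R-679 has an FTA preferential rate, but origin Astoria is not Merius; base rate stands.
Additional duty on R-679 from Astoria: +6.3% ad valorem. Applied ad valorem rate = 6.3%.
Duty = £609,006.30 × 6.3% + 2,499 × £5.91 = £53,136.49.
Line 3 (S-578, Merius, 1,233 m², £259,546.50):
Base rate for S-578 is 6% + £0.98/m².
Origin Merius qualifies under the Soloria–Merius agreement and S-578 is covered: preferential rate Free applies instead.
The additional-duty order on S-578 targets Astoria, not Merius; it does not apply.
Duty = £259,546.50 × 0% = £0.00.
Total = £0.00 + £53,136.49 + £0.00 = £53,136.49.

£53,136.49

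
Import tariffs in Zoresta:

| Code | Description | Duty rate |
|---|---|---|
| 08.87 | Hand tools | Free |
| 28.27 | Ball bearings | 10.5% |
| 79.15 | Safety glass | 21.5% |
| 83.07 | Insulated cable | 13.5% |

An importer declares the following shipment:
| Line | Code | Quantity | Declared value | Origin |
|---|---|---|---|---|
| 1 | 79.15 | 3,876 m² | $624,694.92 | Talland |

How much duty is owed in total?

$134,309.41

Line 1 (79.15, Talland, 3,876 m², $624,694.92):
Base rate for 79.15 is 21.5%.
Duty = $624,694.92 × 21.5% = $134,309.41.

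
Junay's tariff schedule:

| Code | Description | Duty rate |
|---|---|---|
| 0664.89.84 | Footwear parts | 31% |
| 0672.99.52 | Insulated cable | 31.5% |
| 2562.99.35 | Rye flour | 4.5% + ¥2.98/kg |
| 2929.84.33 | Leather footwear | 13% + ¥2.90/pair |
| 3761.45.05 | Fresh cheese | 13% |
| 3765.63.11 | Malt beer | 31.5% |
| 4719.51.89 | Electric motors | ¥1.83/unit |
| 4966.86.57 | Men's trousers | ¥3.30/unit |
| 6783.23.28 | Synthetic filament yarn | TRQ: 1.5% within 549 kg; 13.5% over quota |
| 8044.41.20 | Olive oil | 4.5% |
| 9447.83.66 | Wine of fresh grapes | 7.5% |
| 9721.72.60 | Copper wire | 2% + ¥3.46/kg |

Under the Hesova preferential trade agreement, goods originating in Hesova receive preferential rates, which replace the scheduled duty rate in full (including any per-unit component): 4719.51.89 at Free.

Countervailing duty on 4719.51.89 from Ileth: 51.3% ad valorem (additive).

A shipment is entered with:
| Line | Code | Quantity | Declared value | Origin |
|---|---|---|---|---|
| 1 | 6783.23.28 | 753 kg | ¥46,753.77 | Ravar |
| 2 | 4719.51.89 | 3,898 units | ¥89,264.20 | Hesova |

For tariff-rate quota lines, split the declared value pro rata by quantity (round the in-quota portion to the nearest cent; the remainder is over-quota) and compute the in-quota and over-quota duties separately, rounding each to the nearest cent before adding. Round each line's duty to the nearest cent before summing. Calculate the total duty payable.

Line 1 (6783.23.28, Ravar, 753 kg, ¥46,753.77):
Code 6783.23.28 is under a tariff-rate quota (threshold 549 kg). In-quota: 549 kg at 1.5%; over-quota: 204 kg at 13.5%.
Pro-rata value split: in-quota = ¥46,753.77 × 549/753 = ¥34,087.41; over-quota = ¥46,753.77 − ¥34,087.41 = ¥12,666.36.
In-quota duty = ¥34,087.41 × 1.5% = ¥511.31. Over-quota duty = ¥12,666.36 × 13.5% = ¥1,709.96.
Line duty = ¥511.31 + ¥1,709.96 = ¥2,221.27.
Line 2 (4719.51.89, Hesova, 3,898 units, ¥89,264.20):
Base rate for 4719.51.89 is ¥1.83/unit.
Origin Hesova qualifies under the Junay–Hesova agreement and 4719.51.89 is covered: preferential rate Free applies instead.
The additional-duty order on 4719.51.89 targets Ileth, not Hesova; it does not apply.
Duty = ¥89,264.20 × 0% = ¥0.00.
Total = ¥2,221.27 + ¥0.00 = ¥2,221.27.

¥2,221.27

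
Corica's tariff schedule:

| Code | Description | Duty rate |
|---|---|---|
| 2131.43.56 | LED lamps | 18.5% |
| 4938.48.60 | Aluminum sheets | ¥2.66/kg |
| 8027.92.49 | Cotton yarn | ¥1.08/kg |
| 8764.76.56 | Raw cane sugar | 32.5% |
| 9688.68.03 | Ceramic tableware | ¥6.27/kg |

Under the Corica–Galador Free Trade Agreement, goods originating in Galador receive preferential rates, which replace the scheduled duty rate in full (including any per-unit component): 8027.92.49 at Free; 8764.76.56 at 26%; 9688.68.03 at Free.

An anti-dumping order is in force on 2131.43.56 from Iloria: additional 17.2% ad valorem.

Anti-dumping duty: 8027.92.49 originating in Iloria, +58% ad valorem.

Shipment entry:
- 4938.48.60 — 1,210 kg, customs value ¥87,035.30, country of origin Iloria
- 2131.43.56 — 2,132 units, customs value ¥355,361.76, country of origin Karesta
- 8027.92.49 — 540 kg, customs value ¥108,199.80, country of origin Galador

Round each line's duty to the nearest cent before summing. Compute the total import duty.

Line 1 (4938.48.60, Iloria, 1,210 kg, ¥87,035.30):
Base rate for 4938.48.60 is ¥2.66/kg.
Duty = 1,210 × ¥2.66 = ¥3,218.60.
Line 2 (2131.43.56, Karesta, 2,132 units, ¥355,361.76):
Base rate for 2131.43.56 is 18.5%.
The additional-duty order on 2131.43.56 targets Iloria, not Karesta; it does not apply.
Duty = ¥355,361.76 × 18.5% = ¥65,741.93.
Line 3 (8027.92.49, Galador, 540 kg, ¥108,199.80):
Base rate for 8027.92.49 is ¥1.08/kg.
Origin Galador qualifies under the Corica–Galador agreement and 8027.92.49 is covered: preferential rate Free applies instead.
The additional-duty order on 8027.92.49 targets Iloria, not Galador; it does not apply.
Duty = ¥108,199.80 × 0% = ¥0.00.
Total = ¥3,218.60 + ¥65,741.93 + ¥0.00 = ¥68,960.53.

¥68,960.53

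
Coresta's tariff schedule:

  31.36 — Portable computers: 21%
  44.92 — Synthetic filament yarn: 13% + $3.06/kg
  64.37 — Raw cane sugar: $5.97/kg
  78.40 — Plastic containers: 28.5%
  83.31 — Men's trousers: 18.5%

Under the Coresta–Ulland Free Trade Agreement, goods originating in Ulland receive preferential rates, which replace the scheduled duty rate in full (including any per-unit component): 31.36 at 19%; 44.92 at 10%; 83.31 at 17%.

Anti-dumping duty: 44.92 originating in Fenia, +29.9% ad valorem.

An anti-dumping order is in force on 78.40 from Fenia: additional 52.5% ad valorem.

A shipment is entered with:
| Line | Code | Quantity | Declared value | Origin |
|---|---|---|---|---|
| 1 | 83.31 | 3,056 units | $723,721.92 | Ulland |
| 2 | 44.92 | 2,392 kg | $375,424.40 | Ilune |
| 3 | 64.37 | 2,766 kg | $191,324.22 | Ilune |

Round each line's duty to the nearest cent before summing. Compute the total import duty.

$195,670.44

Line 1 (83.31, Ulland, 3,056 units, $723,721.92):
Base rate for 83.31 is 18.5%.
Origin Ulland qualifies under the Coresta–Ulland agreement and 83.31 is covered: preferential rate 17% applies instead.
Duty = $723,721.92 × 17% = $123,032.73.
Line 2 (44.92, Ilune, 2,392 kg, $375,424.40):
Base rate for 44.92 is 13% + $3.06/kg.
44.92 has an FTA preferential rate, but origin Ilune is not Ulland; base rate stands.
The additional-duty order on 44.92 targets Fenia, not Ilune; it does not apply.
Duty = $375,424.40 × 13% + 2,392 × $3.06 = $56,124.69.
Line 3 (64.37, Ilune, 2,766 kg, $191,324.22):
Base rate for 64.37 is $5.97/kg.
Duty = 2,766 × $5.97 = $16,513.02.
Total = $123,032.73 + $56,124.69 + $16,513.02 = $195,670.44.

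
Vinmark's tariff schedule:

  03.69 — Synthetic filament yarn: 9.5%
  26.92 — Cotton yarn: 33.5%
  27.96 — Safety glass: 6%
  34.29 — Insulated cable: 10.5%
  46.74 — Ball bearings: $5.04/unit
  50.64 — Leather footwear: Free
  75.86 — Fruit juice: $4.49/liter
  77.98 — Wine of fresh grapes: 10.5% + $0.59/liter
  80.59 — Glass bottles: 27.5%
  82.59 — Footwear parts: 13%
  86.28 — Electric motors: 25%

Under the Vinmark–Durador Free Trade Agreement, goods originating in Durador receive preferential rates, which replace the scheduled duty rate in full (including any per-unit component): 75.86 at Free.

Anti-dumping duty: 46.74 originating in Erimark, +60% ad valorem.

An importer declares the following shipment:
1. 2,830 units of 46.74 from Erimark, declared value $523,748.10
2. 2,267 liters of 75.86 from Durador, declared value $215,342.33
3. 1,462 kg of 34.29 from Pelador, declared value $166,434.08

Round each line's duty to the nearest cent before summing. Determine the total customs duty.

Line 1 (46.74, Erimark, 2,830 units, $523,748.10):
Base rate for 46.74 is $5.04/unit.
Additional duty on 46.74 from Erimark: +60% ad valorem. Applied ad valorem rate = 60%.
Duty = $523,748.10 × 60% + 2,830 × $5.04 = $328,512.06.
Line 2 (75.86, Durador, 2,267 liters, $215,342.33):
Base rate for 75.86 is $4.49/liter.
Origin Durador qualifies under the Vinmark–Durador agreement and 75.86 is covered: preferential rate Free applies instead.
Duty = $215,342.33 × 0% = $0.00.
Line 3 (34.29, Pelador, 1,462 kg, $166,434.08):
Base rate for 34.29 is 10.5%.
Duty = $166,434.08 × 10.5% = $17,475.58.
Total = $328,512.06 + $0.00 + $17,475.58 = $345,987.64.

$345,987.64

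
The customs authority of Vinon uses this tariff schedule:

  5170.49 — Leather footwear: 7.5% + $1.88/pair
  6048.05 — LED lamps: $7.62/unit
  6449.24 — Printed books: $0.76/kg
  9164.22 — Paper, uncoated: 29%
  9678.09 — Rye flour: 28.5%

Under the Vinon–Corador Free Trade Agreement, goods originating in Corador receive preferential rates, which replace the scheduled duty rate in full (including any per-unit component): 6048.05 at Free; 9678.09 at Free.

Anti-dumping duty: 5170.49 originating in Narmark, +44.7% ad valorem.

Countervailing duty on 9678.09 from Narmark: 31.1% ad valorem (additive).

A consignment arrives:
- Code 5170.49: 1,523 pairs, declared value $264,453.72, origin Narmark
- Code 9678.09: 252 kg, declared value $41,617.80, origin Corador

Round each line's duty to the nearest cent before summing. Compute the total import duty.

$140,908.08

Line 1 (5170.49, Narmark, 1,523 pairs, $264,453.72):
Base rate for 5170.49 is 7.5% + $1.88/pair.
Additional duty on 5170.49 from Narmark: +44.7%. Applied ad valorem rate: 7.5% + 44.7% = 52.2%.
Duty = $264,453.72 × 52.2% + 1,523 × $1.88 = $140,908.08.
Line 2 (9678.09, Corador, 252 kg, $41,617.80):
Base rate for 9678.09 is 28.5%.
Origin Corador qualifies under the Vinon–Corador agreement and 9678.09 is covered: preferential rate Free applies instead.
The additional-duty order on 9678.09 targets Narmark, not Corador; it does not apply.
Duty = $41,617.80 × 0% = $0.00.
Total = $140,908.08 + $0.00 = $140,908.08.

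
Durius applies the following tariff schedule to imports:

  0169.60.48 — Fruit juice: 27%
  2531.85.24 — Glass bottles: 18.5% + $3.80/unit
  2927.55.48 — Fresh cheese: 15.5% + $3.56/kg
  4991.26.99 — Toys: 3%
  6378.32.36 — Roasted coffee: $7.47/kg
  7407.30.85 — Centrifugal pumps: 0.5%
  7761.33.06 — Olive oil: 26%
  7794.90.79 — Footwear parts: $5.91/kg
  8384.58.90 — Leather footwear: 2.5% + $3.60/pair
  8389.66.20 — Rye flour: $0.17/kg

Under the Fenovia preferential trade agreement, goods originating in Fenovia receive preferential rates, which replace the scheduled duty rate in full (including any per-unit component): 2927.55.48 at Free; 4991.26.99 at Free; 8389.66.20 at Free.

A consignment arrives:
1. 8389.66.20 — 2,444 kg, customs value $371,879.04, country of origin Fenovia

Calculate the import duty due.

$0.00

Line 1 (8389.66.20, Fenovia, 2,444 kg, $371,879.04):
Base rate for 8389.66.20 is $0.17/kg.
Origin Fenovia qualifies under the Durius–Fenovia agreement and 8389.66.20 is covered: preferential rate Free applies instead.
Duty = $371,879.04 × 0% = $0.00.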